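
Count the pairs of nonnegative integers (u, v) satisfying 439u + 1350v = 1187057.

gcd(1350, 439) = 1.
By Bézout, 439×(409) + 1350×(-133) = 1.
One solution: (413, 745).
General: u = 413 + 1350t, v = 745 - 439t.
u ≥ 0 ⇒ t ≥ 0; v ≥ 0 ⇒ t ≤ 1. So t ∈ [0, 1]: 2 solutions.

2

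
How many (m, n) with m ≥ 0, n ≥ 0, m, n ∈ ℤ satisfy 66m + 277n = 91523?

5

gcd(277, 66) = 1  (277 = 4×66 + 13, 66 = 5×13 + 1, 13 = 13×1).
Back-substituting, 66×(21) + 277×(-5) = 1.
Scale by 91523: one solution is (1921983, -457615). Reduce m mod 277: (157, 293).
General: m = 157 + 277t, n = 293 - 66t.
m ≥ 0 ⇒ t ≥ 0; n ≥ 0 ⇒ t ≤ 4. So t ∈ [0, 4]: 5 solutions.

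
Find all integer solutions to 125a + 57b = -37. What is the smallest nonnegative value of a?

gcd(125, 57) = 1  (125 = 2·57 + 11, 57 = 5·11 + 2, 11 = 5·2 + 1, 2 = 2·1).
1 divides -37, so solutions exist.
Back-substituting, 125·(26) + 57·(-57) = 1.
Scale by -37/1 = -37: (a₀, b₀) = (-962, 2109).
General solution: a = -962 + 57t, b = 2109 - 125t for integer t.
a ≥ 0: smallest is -962 mod 57 = 7 (at t = 17), with b = -16.

7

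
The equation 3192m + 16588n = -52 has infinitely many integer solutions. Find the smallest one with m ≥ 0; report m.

4121

gcd(16588, 3192) = 4.
4 divides -52, so solutions exist.
By Bézout, 3192×(-317) + 16588×(61) = 4.
Scale by -52/4 = -13: (m₀, n₀) = (4121, -793).
General solution: m = 4121 + 4147t, n = -793 - 798t for integer t.
m ≥ 0: smallest is 4121 mod 4147 = 4121 (at t = 0), with n = -793.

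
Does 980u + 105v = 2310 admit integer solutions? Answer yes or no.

gcd(980, 105):
  980 = 9×105 + 35
  105 = 3×35
so gcd(980, 105) = 35.
35 divides 2310, so integer solutions exist.

yes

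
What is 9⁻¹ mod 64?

gcd(64, 9) = 1  (64 = 7*9 + 1, 9 = 9*1).
Back-substituting, 9*(-7) + 64*(1) = 1.
So 9*-7 ≡ 1 (mod 64), and -7 mod 64 = 57.

57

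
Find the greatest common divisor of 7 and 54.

1

gcd(54, 7):
  54 = 7×7 + 5
  7 = 1×5 + 2
  5 = 2×2 + 1
  2 = 2×1
so gcd(54, 7) = 1.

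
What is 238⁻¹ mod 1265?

gcd(1265, 238) = 1.
By Bézout, 238·(-388) + 1265·(73) = 1.
So 238·-388 ≡ 1 (mod 1265), and -388 mod 1265 = 877.

877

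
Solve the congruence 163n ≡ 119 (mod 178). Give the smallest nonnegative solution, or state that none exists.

gcd(178, 163) = 1.
1 divides 119, so solutions exist.
By Bézout, 163×(83) + 178×(-76) = 1.
So 163×(83) ≡ 1 (mod 178); multiply by 119: n ≡ 9877 (mod 178).
Smallest nonnegative: n = 9877 mod 178 = 87.

87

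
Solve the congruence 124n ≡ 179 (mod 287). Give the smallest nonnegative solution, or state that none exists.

138

gcd(287, 124) = 1  (287 = 2×124 + 39, 124 = 3×39 + 7, 39 = 5×7 + 4, 7 = 1×4 + 3, 4 = 1×3 + 1, 3 = 3×1).
1 divides 179, so solutions exist.
Back-substituting, 124×(-81) + 287×(35) = 1.
So 124×(-81) ≡ 1 (mod 287); multiply by 179: n ≡ -14499 (mod 287).
Smallest nonnegative: n = -14499 mod 287 = 138.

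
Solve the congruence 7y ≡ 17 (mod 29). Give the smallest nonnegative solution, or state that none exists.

19

gcd(29, 7):
  29 = 4×7 + 1
  7 = 7×1
so gcd(29, 7) = 1.
1 divides 17, so solutions exist.
Back-substitute for Bézout coefficients:
  1 = 29 - 4×7
  ... = 7×(-4) + 29×(1)
So 7×(-4) ≡ 1 (mod 29); multiply by 17: y ≡ -68 (mod 29).
Smallest nonnegative: y = -68 mod 29 = 19.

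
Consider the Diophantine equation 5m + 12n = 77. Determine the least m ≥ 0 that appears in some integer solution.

1

gcd(12, 5):
  12 = 2*5 + 2
  5 = 2*2 + 1
  2 = 2*1
so gcd(12, 5) = 1.
1 divides 77, so solutions exist.
Back-substitute for Bézout coefficients:
  1 = 5 - 2*2
  ... = 5*(5) + 12*(-2)
Scale by 77/1 = 77: (m₀, n₀) = (385, -154).
General solution: m = 385 + 12t, n = -154 - 5t for integer t.
m ≥ 0: smallest is 385 mod 12 = 1 (at t = -32), with n = 6.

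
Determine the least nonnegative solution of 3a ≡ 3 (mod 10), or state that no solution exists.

1

gcd(10, 3):
  10 = 3*3 + 1
  3 = 3*1
so gcd(10, 3) = 1.
1 divides 3, so solutions exist.
Back-substitute for Bézout coefficients:
  1 = 10 - 3*3
  ... = 3*(-3) + 10*(1)
So 3*(-3) ≡ 1 (mod 10); multiply by 3: a ≡ -9 (mod 10).
Smallest nonnegative: a = -9 mod 10 = 1.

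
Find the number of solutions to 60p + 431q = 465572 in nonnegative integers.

gcd(431, 60) = 1  (431 = 7*60 + 11, 60 = 5*11 + 5, 11 = 2*5 + 1, 5 = 5*1).
Back-substituting, 60*(-79) + 431*(11) = 1.
Scale by 465572: one solution is (-36780188, 5121292). Reduce p mod 431: (59, 1072).
General: p = 59 + 431t, q = 1072 - 60t.
p ≥ 0 ⇒ t ≥ 0; q ≥ 0 ⇒ t ≤ 17. So t ∈ [0, 17]: 18 solutions.

18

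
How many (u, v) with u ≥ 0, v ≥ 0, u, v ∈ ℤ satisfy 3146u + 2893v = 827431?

1

gcd(3146, 2893):
  3146 = 1*2893 + 253
  2893 = 11*253 + 110
  253 = 2*110 + 33
  110 = 3*33 + 11
  33 = 3*11
so gcd(3146, 2893) = 11.
Back-substitute for Bézout coefficients:
  11 = 110 - 3*33
  ... = 3146*(-80) + 2893*(87)
Scale by 75221: one solution is (-6017680, 6544227). Reduce u mod 263: (23, 261).
General: u = 23 + 263t, v = 261 - 286t.
u ≥ 0 ⇒ t ≥ 0; v ≥ 0 ⇒ t ≤ 0. So t ∈ [0, 0]: 1 solution.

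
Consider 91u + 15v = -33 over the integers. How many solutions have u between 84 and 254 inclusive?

gcd(91, 15) = 1  (91 = 6*15 + 1, 15 = 15*1).
Back-substituting, 91*(1) + 15*(-6) = 1.
Scale by -33: particular solution (-33, 198); reduce u mod 15: (12, -75).
General solution: u = 12 + 15t, v = -75 - 91t for integer t.
84 ≤ 12 + 15t ≤ 254 gives t ∈ [5, 16], which is 12 values.

12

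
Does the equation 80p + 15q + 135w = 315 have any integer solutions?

gcd(80, 15) = 5.
gcd(5, 135) = 5.
5 divides 315, so integer solutions exist.

yes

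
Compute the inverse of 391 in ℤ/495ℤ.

376

gcd(495, 391):
  495 = 1*391 + 104
  391 = 3*104 + 79
  104 = 1*79 + 25
  79 = 3*25 + 4
  25 = 6*4 + 1
  4 = 4*1
so gcd(495, 391) = 1.
Back-substitute for Bézout coefficients:
  1 = 25 - 6*4
  ... = 391*(-119) + 495*(94)
So 391*-119 ≡ 1 (mod 495), and -119 mod 495 = 376.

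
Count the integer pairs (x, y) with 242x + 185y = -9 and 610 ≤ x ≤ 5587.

gcd(242, 185) = 1  (242 = 1*185 + 57, 185 = 3*57 + 14, 57 = 4*14 + 1, 14 = 14*1).
Back-substituting, 242*(13) + 185*(-17) = 1.
Scale by -9: particular solution (-117, 153); reduce x mod 185: (68, -89).
General solution: x = 68 + 185t, y = -89 - 242t for integer t.
610 ≤ 68 + 185t ≤ 5587 gives t ∈ [3, 29], which is 27 values.

27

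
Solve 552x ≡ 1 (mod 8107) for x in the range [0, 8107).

7123

gcd(8107, 552) = 1  (8107 = 14·552 + 379, 552 = 1·379 + 173, 379 = 2·173 + 33, 173 = 5·33 + 8, 33 = 4·8 + 1, 8 = 8·1).
Back-substituting, 552·(-984) + 8107·(67) = 1.
So 552·-984 ≡ 1 (mod 8107), and -984 mod 8107 = 7123.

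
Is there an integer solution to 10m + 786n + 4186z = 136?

gcd(786, 10) = 2  (786 = 78·10 + 6, 10 = 1·6 + 4, 6 = 1·4 + 2, 4 = 2·2).
gcd(2, 4186) = 2.
2 divides 136, so integer solutions exist.

yes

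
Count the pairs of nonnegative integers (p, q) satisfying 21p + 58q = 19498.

16

gcd(58, 21) = 1.
By Bézout, 21×(-11) + 58×(4) = 1.
One solution: (6, 334).
General: p = 6 + 58t, q = 334 - 21t.
p ≥ 0 ⇒ t ≥ 0; q ≥ 0 ⇒ t ≤ 15. So t ∈ [0, 15]: 16 solutions.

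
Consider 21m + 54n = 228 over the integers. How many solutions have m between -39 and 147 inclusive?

11

gcd(54, 21) = 3.
By Bézout, 21×(-5) + 54×(2) = 3.
Particular solution: (16, -2).
General solution: m = 16 + 18t, n = -2 - 7t for integer t.
-39 ≤ 16 + 18t ≤ 147 gives t ∈ [-3, 7], which is 11 values.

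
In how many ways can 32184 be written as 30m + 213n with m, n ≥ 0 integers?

15

gcd(213, 30) = 3  (213 = 7·30 + 3, 30 = 10·3).
Back-substituting, 30·(-7) + 213·(1) = 3.
Scale by 10728: one solution is (-75096, 10728). Reduce m mod 71: (22, 148).
General: m = 22 + 71t, n = 148 - 10t.
m ≥ 0 ⇒ t ≥ 0; n ≥ 0 ⇒ t ≤ 14. So t ∈ [0, 14]: 15 solutions.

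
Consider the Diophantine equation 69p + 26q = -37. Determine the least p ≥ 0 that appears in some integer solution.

gcd(69, 26):
  69 = 2·26 + 17
  26 = 1·17 + 9
  17 = 1·9 + 8
  9 = 1·8 + 1
  8 = 8·1
so gcd(69, 26) = 1.
1 divides -37, so solutions exist.
Back-substitute for Bézout coefficients:
  1 = 9 - 1·8
  ... = 69·(-3) + 26·(8)
Scale by -37/1 = -37: (p₀, q₀) = (111, -296).
General solution: p = 111 + 26t, q = -296 - 69t for integer t.
p ≥ 0: smallest is 111 mod 26 = 7 (at t = -4), with q = -20.

7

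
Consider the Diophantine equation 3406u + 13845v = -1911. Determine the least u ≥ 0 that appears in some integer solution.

gcd(13845, 3406):
  13845 = 4×3406 + 221
  3406 = 15×221 + 91
  221 = 2×91 + 39
  91 = 2×39 + 13
  39 = 3×13
so gcd(13845, 3406) = 13.
13 divides -1911, so solutions exist.
Back-substitute for Bézout coefficients:
  13 = 91 - 2×39
  ... = 3406×(313) + 13845×(-77)
Scale by -1911/13 = -147: (u₀, v₀) = (-46011, 11319).
General solution: u = -46011 + 1065t, v = 11319 - 262t for integer t.
u ≥ 0: smallest is -46011 mod 1065 = 849 (at t = 44), with v = -209.

849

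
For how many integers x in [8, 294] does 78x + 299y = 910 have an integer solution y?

12

gcd(299, 78) = 13  (299 = 3·78 + 65, 78 = 1·65 + 13, 65 = 5·13).
Back-substituting, 78·(4) + 299·(-1) = 13.
Scale by 70: particular solution (280, -70); reduce x mod 23: (4, 2).
General solution: x = 4 + 23t, y = 2 - 6t for integer t.
8 ≤ 4 + 23t ≤ 294 gives t ∈ [1, 12], which is 12 values.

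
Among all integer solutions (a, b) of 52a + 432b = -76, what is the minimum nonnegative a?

gcd(432, 52) = 4.
4 divides -76, so solutions exist.
By Bézout, 52×(25) + 432×(-3) = 4.
Scale by -76/4 = -19: (a₀, b₀) = (-475, 57).
General solution: a = -475 + 108t, b = 57 - 13t for integer t.
a ≥ 0: smallest is -475 mod 108 = 65 (at t = 5), with b = -8.

65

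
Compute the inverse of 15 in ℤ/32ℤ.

15

gcd(32, 15):
  32 = 2·15 + 2
  15 = 7·2 + 1
  2 = 2·1
so gcd(32, 15) = 1.
Back-substitute for Bézout coefficients:
  1 = 15 - 7·2
  ... = 15·(15) + 32·(-7)
So 15·15 ≡ 1 (mod 32), and 15 mod 32 = 15.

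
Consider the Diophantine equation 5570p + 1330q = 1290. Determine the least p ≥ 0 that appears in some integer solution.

gcd(5570, 1330) = 10  (5570 = 4×1330 + 250, 1330 = 5×250 + 80, 250 = 3×80 + 10, 80 = 8×10).
10 divides 1290, so solutions exist.
Back-substituting, 5570×(16) + 1330×(-67) = 10.
Scale by 1290/10 = 129: (p₀, q₀) = (2064, -8643).
General solution: p = 2064 + 133t, q = -8643 - 557t for integer t.
p ≥ 0: smallest is 2064 mod 133 = 69 (at t = -15), with q = -288.

69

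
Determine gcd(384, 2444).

gcd(2444, 384) = 4  (2444 = 6*384 + 140, 384 = 2*140 + 104, 140 = 1*104 + 36, 104 = 2*36 + 32, 36 = 1*32 + 4, 32 = 8*4).

4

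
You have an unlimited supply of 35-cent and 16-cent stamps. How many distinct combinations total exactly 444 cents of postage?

1

Need nonnegative integers with 35j + 16k = 444.
gcd(35, 16) = 1, and 35·(-5) + 16·(11) = 1.
So (j₀, k₀) = (-2220, 4884); general j = -2220 + 16t, k = 4884 - 35t.
j ≥ 0 ⇒ t ≥ 139; k ≥ 0 ⇒ t ≤ 139. That's 1 value of t.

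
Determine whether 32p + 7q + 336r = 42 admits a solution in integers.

gcd(32, 7):
  32 = 4·7 + 4
  7 = 1·4 + 3
  4 = 1·3 + 1
  3 = 3·1
so gcd(32, 7) = 1.
gcd(1, 336) = 1.
1 divides 42, so integer solutions exist.

yes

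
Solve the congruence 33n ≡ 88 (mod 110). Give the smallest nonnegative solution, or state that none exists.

6

gcd(110, 33) = 11.
11 divides 88, so solutions exist.
By Bézout, 33*(-3) + 110*(1) = 11.
So 33*(-3) ≡ 11 (mod 110); multiply by 8: n ≡ -24 (mod 10).
Smallest nonnegative: n = -24 mod 10 = 6.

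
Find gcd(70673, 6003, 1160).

29

gcd(70673, 6003) = 29  (70673 = 11·6003 + 4640, 6003 = 1·4640 + 1363, 4640 = 3·1363 + 551, 1363 = 2·551 + 261, 551 = 2·261 + 29, 261 = 9·29).
gcd(29, 1160) = 29.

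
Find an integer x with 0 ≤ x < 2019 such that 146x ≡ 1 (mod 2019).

1535

gcd(2019, 146) = 1  (2019 = 13·146 + 121, 146 = 1·121 + 25, 121 = 4·25 + 21, 25 = 1·21 + 4, 21 = 5·4 + 1, 4 = 4·1).
Back-substituting, 146·(-484) + 2019·(35) = 1.
So 146·-484 ≡ 1 (mod 2019), and -484 mod 2019 = 1535.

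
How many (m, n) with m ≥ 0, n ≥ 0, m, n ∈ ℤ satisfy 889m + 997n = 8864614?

gcd(997, 889) = 1.
By Bézout, 889·(120) + 997·(-107) = 1.
One solution: (542, 8408).
General: m = 542 + 997t, n = 8408 - 889t.
m ≥ 0 ⇒ t ≥ 0; n ≥ 0 ⇒ t ≤ 9. So t ∈ [0, 9]: 10 solutions.

10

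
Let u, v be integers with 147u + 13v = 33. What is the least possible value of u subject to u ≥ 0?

gcd(147, 13):
  147 = 11·13 + 4
  13 = 3·4 + 1
  4 = 4·1
so gcd(147, 13) = 1.
1 divides 33, so solutions exist.
Back-substitute for Bézout coefficients:
  1 = 13 - 3·4
  ... = 147·(-3) + 13·(34)
Scale by 33/1 = 33: (u₀, v₀) = (-99, 1122).
General solution: u = -99 + 13t, v = 1122 - 147t for integer t.
u ≥ 0: smallest is -99 mod 13 = 5 (at t = 8), with v = -54.

5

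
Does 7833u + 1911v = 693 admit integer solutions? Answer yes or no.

gcd(7833, 1911) = 21  (7833 = 4·1911 + 189, 1911 = 10·189 + 21, 189 = 9·21).
21 divides 693, so integer solutions exist.

yes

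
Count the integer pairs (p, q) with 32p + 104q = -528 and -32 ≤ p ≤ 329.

gcd(104, 32) = 8  (104 = 3*32 + 8, 32 = 4*8).
Back-substituting, 32*(-3) + 104*(1) = 8.
Scale by -66: particular solution (198, -66); reduce p mod 13: (3, -6).
General solution: p = 3 + 13t, q = -6 - 4t for integer t.
-32 ≤ 3 + 13t ≤ 329 gives t ∈ [-2, 25], which is 28 values.

28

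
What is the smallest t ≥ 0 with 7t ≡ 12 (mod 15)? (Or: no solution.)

6

gcd(15, 7) = 1.
1 divides 12, so solutions exist.
By Bézout, 7*(-2) + 15*(1) = 1.
So 7*(-2) ≡ 1 (mod 15); multiply by 12: t ≡ -24 (mod 15).
Smallest nonnegative: t = -24 mod 15 = 6.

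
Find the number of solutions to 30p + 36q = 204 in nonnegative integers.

1

gcd(36, 30) = 6  (36 = 1·30 + 6, 30 = 5·6).
Back-substituting, 30·(-1) + 36·(1) = 6.
Scale by 34: one solution is (-34, 34). Reduce p mod 6: (2, 4).
General: p = 2 + 6t, q = 4 - 5t.
p ≥ 0 ⇒ t ≥ 0; q ≥ 0 ⇒ t ≤ 0. So t ∈ [0, 0]: 1 solution.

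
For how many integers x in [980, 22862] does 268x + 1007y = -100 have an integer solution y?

22

gcd(1007, 268) = 1  (1007 = 3×268 + 203, 268 = 1×203 + 65, 203 = 3×65 + 8, 65 = 8×8 + 1, 8 = 8×1).
Back-substituting, 268×(124) + 1007×(-33) = 1.
Scale by -100: particular solution (-12400, 3300); reduce x mod 1007: (691, -184).
General solution: x = 691 + 1007t, y = -184 - 268t for integer t.
980 ≤ 691 + 1007t ≤ 22862 gives t ∈ [1, 22], which is 22 values.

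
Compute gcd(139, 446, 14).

gcd(446, 139) = 1  (446 = 3×139 + 29, 139 = 4×29 + 23, 29 = 1×23 + 6, 23 = 3×6 + 5, 6 = 1×5 + 1, 5 = 5×1).
gcd(1, 14) = 1.

1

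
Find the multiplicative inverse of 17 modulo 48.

gcd(48, 17):
  48 = 2·17 + 14
  17 = 1·14 + 3
  14 = 4·3 + 2
  3 = 1·2 + 1
  2 = 2·1
so gcd(48, 17) = 1.
Back-substitute for Bézout coefficients:
  1 = 3 - 1·2
  ... = 17·(17) + 48·(-6)
So 17·17 ≡ 1 (mod 48), and 17 mod 48 = 17.

17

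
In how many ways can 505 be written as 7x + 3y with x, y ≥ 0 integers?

gcd(7, 3) = 1.
By Bézout, 7*(1) + 3*(-2) = 1.
One solution: (1, 166).
General: x = 1 + 3t, y = 166 - 7t.
x ≥ 0 ⇒ t ≥ 0; y ≥ 0 ⇒ t ≤ 23. So t ∈ [0, 23]: 24 solutions.

24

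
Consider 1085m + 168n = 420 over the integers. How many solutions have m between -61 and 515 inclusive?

gcd(1085, 168):
  1085 = 6·168 + 77
  168 = 2·77 + 14
  77 = 5·14 + 7
  14 = 2·7
so gcd(1085, 168) = 7.
Back-substitute for Bézout coefficients:
  7 = 77 - 5·14
  ... = 1085·(11) + 168·(-71)
Scale by 60: particular solution (660, -4260); reduce m mod 24: (12, -75).
General solution: m = 12 + 24t, n = -75 - 155t for integer t.
-61 ≤ 12 + 24t ≤ 515 gives t ∈ [-3, 20], which is 24 values.

24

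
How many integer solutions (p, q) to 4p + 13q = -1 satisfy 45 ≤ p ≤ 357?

gcd(13, 4) = 1.
By Bézout, 4·(-3) + 13·(1) = 1.
Particular solution: (3, -1).
General solution: p = 3 + 13t, q = -1 - 4t for integer t.
45 ≤ 3 + 13t ≤ 357 gives t ∈ [4, 27], which is 24 values.

24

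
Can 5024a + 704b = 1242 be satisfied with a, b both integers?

gcd(5024, 704) = 32.
32 does not divide 1242 (remainder 26), so no integer solutions.

no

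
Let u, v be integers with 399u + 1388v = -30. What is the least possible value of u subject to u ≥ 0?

gcd(1388, 399) = 1.
1 divides -30, so solutions exist.
By Bézout, 399*(327) + 1388*(-94) = 1.
Scale by -30/1 = -30: (u₀, v₀) = (-9810, 2820).
General solution: u = -9810 + 1388t, v = 2820 - 399t for integer t.
u ≥ 0: smallest is -9810 mod 1388 = 1294 (at t = 8), with v = -372.

1294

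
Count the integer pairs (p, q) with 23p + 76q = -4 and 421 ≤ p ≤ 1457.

gcd(76, 23) = 1  (76 = 3·23 + 7, 23 = 3·7 + 2, 7 = 3·2 + 1, 2 = 2·1).
Back-substituting, 23·(-33) + 76·(10) = 1.
Scale by -4: particular solution (132, -40); reduce p mod 76: (56, -17).
General solution: p = 56 + 76t, q = -17 - 23t for integer t.
421 ≤ 56 + 76t ≤ 1457 gives t ∈ [5, 18], which is 14 values.

14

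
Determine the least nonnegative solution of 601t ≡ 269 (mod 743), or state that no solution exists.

gcd(743, 601):
  743 = 1·601 + 142
  601 = 4·142 + 33
  142 = 4·33 + 10
  33 = 3·10 + 3
  10 = 3·3 + 1
  3 = 3·1
so gcd(743, 601) = 1.
1 divides 269, so solutions exist.
Back-substitute for Bézout coefficients:
  1 = 10 - 3·3
  ... = 601·(-225) + 743·(182)
So 601·(-225) ≡ 1 (mod 743); multiply by 269: t ≡ -60525 (mod 743).
Smallest nonnegative: t = -60525 mod 743 = 401.

401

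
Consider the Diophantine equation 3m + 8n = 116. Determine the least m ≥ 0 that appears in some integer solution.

4

gcd(8, 3) = 1.
1 divides 116, so solutions exist.
By Bézout, 3×(3) + 8×(-1) = 1.
Scale by 116/1 = 116: (m₀, n₀) = (348, -116).
General solution: m = 348 + 8t, n = -116 - 3t for integer t.
m ≥ 0: smallest is 348 mod 8 = 4 (at t = -43), with n = 13.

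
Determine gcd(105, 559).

1

gcd(559, 105):
  559 = 5·105 + 34
  105 = 3·34 + 3
  34 = 11·3 + 1
  3 = 3·1
so gcd(559, 105) = 1.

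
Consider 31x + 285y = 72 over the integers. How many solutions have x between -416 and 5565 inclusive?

21

gcd(285, 31):
  285 = 9*31 + 6
  31 = 5*6 + 1
  6 = 6*1
so gcd(285, 31) = 1.
Back-substitute for Bézout coefficients:
  1 = 31 - 5*6
  ... = 31*(46) + 285*(-5)
Scale by 72: particular solution (3312, -360); reduce x mod 285: (177, -19).
General solution: x = 177 + 285t, y = -19 - 31t for integer t.
-416 ≤ 177 + 285t ≤ 5565 gives t ∈ [-2, 18], which is 21 values.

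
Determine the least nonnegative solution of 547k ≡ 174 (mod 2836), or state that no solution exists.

gcd(2836, 547) = 1.
1 divides 174, so solutions exist.
By Bézout, 547*(-337) + 2836*(65) = 1.
So 547*(-337) ≡ 1 (mod 2836); multiply by 174: k ≡ -58638 (mod 2836).
Smallest nonnegative: k = -58638 mod 2836 = 918.

918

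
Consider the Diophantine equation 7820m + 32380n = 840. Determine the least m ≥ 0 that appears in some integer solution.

203

gcd(32380, 7820):
  32380 = 4·7820 + 1100
  7820 = 7·1100 + 120
  1100 = 9·120 + 20
  120 = 6·20
so gcd(32380, 7820) = 20.
20 divides 840, so solutions exist.
Back-substitute for Bézout coefficients:
  20 = 1100 - 9·120
  ... = 7820·(-265) + 32380·(64)
Scale by 840/20 = 42: (m₀, n₀) = (-11130, 2688).
General solution: m = -11130 + 1619t, n = 2688 - 391t for integer t.
m ≥ 0: smallest is -11130 mod 1619 = 203 (at t = 7), with n = -49.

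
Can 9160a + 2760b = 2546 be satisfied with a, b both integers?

gcd(9160, 2760) = 40.
40 does not divide 2546 (remainder 26), so no integer solutions.

no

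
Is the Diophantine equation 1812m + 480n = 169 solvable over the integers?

gcd(1812, 480) = 12.
12 does not divide 169 (remainder 1), so no integer solutions.

no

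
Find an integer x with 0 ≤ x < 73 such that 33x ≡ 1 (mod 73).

31

gcd(73, 33) = 1.
By Bézout, 33·(31) + 73·(-14) = 1.
So 33·31 ≡ 1 (mod 73), and 31 mod 73 = 31.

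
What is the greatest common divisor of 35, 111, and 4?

1

gcd(111, 35) = 1.
gcd(1, 4) = 1.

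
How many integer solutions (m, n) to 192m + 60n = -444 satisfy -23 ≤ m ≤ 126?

gcd(192, 60) = 12  (192 = 3·60 + 12, 60 = 5·12).
Back-substituting, 192·(1) + 60·(-3) = 12.
Scale by -37: particular solution (-37, 111); reduce m mod 5: (3, -17).
General solution: m = 3 + 5t, n = -17 - 16t for integer t.
-23 ≤ 3 + 5t ≤ 126 gives t ∈ [-5, 24], which is 30 values.

30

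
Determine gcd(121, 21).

1

gcd(121, 21):
  121 = 5*21 + 16
  21 = 1*16 + 5
  16 = 3*5 + 1
  5 = 5*1
so gcd(121, 21) = 1.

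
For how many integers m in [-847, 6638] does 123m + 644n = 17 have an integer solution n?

11

gcd(644, 123) = 1  (644 = 5*123 + 29, 123 = 4*29 + 7, 29 = 4*7 + 1, 7 = 7*1).
Back-substituting, 123*(-89) + 644*(17) = 1.
Scale by 17: particular solution (-1513, 289); reduce m mod 644: (419, -80).
General solution: m = 419 + 644t, n = -80 - 123t for integer t.
-847 ≤ 419 + 644t ≤ 6638 gives t ∈ [-1, 9], which is 11 values.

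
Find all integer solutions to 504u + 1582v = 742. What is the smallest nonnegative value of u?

36

gcd(1582, 504):
  1582 = 3*504 + 70
  504 = 7*70 + 14
  70 = 5*14
so gcd(1582, 504) = 14.
14 divides 742, so solutions exist.
Back-substitute for Bézout coefficients:
  14 = 504 - 7*70
  ... = 504*(22) + 1582*(-7)
Scale by 742/14 = 53: (u₀, v₀) = (1166, -371).
General solution: u = 1166 + 113t, v = -371 - 36t for integer t.
u ≥ 0: smallest is 1166 mod 113 = 36 (at t = -10), with v = -11.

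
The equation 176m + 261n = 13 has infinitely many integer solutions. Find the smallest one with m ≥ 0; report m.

gcd(261, 176):
  261 = 1·176 + 85
  176 = 2·85 + 6
  85 = 14·6 + 1
  6 = 6·1
so gcd(261, 176) = 1.
1 divides 13, so solutions exist.
Back-substitute for Bézout coefficients:
  1 = 85 - 14·6
  ... = 176·(-43) + 261·(29)
Scale by 13/1 = 13: (m₀, n₀) = (-559, 377).
General solution: m = -559 + 261t, n = 377 - 176t for integer t.
m ≥ 0: smallest is -559 mod 261 = 224 (at t = 3), with n = -151.

224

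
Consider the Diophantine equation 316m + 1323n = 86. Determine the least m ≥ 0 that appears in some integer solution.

gcd(1323, 316) = 1  (1323 = 4·316 + 59, 316 = 5·59 + 21, 59 = 2·21 + 17, 21 = 1·17 + 4, 17 = 4·4 + 1, 4 = 4·1).
1 divides 86, so solutions exist.
Back-substituting, 316·(-314) + 1323·(75) = 1.
Scale by 86/1 = 86: (m₀, n₀) = (-27004, 6450).
General solution: m = -27004 + 1323t, n = 6450 - 316t for integer t.
m ≥ 0: smallest is -27004 mod 1323 = 779 (at t = 21), with n = -186.

779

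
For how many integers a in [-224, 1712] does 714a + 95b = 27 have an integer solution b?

gcd(714, 95) = 1  (714 = 7×95 + 49, 95 = 1×49 + 46, 49 = 1×46 + 3, 46 = 15×3 + 1, 3 = 3×1).
Back-substituting, 714×(-31) + 95×(233) = 1.
Scale by 27: particular solution (-837, 6291); reduce a mod 95: (18, -135).
General solution: a = 18 + 95t, b = -135 - 714t for integer t.
-224 ≤ 18 + 95t ≤ 1712 gives t ∈ [-2, 17], which is 20 values.

20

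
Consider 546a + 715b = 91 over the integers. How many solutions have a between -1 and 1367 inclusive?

25

gcd(715, 546) = 13  (715 = 1·546 + 169, 546 = 3·169 + 39, 169 = 4·39 + 13, 39 = 3·13).
Back-substituting, 546·(-17) + 715·(13) = 13.
Scale by 7: particular solution (-119, 91); reduce a mod 55: (46, -35).
General solution: a = 46 + 55t, b = -35 - 42t for integer t.
-1 ≤ 46 + 55t ≤ 1367 gives t ∈ [0, 24], which is 25 values.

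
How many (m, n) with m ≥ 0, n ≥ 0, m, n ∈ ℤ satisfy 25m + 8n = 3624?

gcd(25, 8) = 1  (25 = 3·8 + 1, 8 = 8·1).
Back-substituting, 25·(1) + 8·(-3) = 1.
Scale by 3624: one solution is (3624, -10872). Reduce m mod 8: (0, 453).
General: m = 0 + 8t, n = 453 - 25t.
m ≥ 0 ⇒ t ≥ 0; n ≥ 0 ⇒ t ≤ 18. So t ∈ [0, 18]: 19 solutions.

19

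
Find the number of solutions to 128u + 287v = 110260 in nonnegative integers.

3

gcd(287, 128) = 1  (287 = 2×128 + 31, 128 = 4×31 + 4, 31 = 7×4 + 3, 4 = 1×3 + 1, 3 = 3×1).
Back-substituting, 128×(74) + 287×(-33) = 1.
Scale by 110260: one solution is (8159240, -3638580). Reduce u mod 287: (117, 332).
General: u = 117 + 287t, v = 332 - 128t.
u ≥ 0 ⇒ t ≥ 0; v ≥ 0 ⇒ t ≤ 2. So t ∈ [0, 2]: 3 solutions.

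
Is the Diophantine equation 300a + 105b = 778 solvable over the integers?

gcd(300, 105) = 15  (300 = 2×105 + 90, 105 = 1×90 + 15, 90 = 6×15).
15 does not divide 778 (remainder 13), so no integer solutions.

no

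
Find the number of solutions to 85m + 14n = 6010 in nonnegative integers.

5

gcd(85, 14) = 1.
By Bézout, 85×(1) + 14×(-6) = 1.
One solution: (4, 405).
General: m = 4 + 14t, n = 405 - 85t.
m ≥ 0 ⇒ t ≥ 0; n ≥ 0 ⇒ t ≤ 4. So t ∈ [0, 4]: 5 solutions.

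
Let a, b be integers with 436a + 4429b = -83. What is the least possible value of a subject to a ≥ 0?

2387

gcd(4429, 436) = 1  (4429 = 10×436 + 69, 436 = 6×69 + 22, 69 = 3×22 + 3, 22 = 7×3 + 1, 3 = 3×1).
1 divides -83, so solutions exist.
Back-substituting, 436×(1412) + 4429×(-139) = 1.
Scale by -83/1 = -83: (a₀, b₀) = (-117196, 11537).
General solution: a = -117196 + 4429t, b = 11537 - 436t for integer t.
a ≥ 0: smallest is -117196 mod 4429 = 2387 (at t = 27), with b = -235.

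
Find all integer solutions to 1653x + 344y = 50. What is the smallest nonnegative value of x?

gcd(1653, 344):
  1653 = 4·344 + 277
  344 = 1·277 + 67
  277 = 4·67 + 9
  67 = 7·9 + 4
  9 = 2·4 + 1
  4 = 4·1
so gcd(1653, 344) = 1.
1 divides 50, so solutions exist.
Back-substitute for Bézout coefficients:
  1 = 9 - 2·4
  ... = 1653·(77) + 344·(-370)
Scale by 50/1 = 50: (x₀, y₀) = (3850, -18500).
General solution: x = 3850 + 344t, y = -18500 - 1653t for integer t.
x ≥ 0: smallest is 3850 mod 344 = 66 (at t = -11), with y = -317.

66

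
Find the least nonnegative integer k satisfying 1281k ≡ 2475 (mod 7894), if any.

2775

gcd(7894, 1281) = 1  (7894 = 6·1281 + 208, 1281 = 6·208 + 33, 208 = 6·33 + 10, 33 = 3·10 + 3, 10 = 3·3 + 1, 3 = 3·1).
1 divides 2475, so solutions exist.
Back-substituting, 1281·(-2391) + 7894·(388) = 1.
So 1281·(-2391) ≡ 1 (mod 7894); multiply by 2475: k ≡ -5917725 (mod 7894).
Smallest nonnegative: k = -5917725 mod 7894 = 2775.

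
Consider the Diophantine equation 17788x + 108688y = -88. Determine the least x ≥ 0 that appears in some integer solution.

gcd(108688, 17788):
  108688 = 6*17788 + 1960
  17788 = 9*1960 + 148
  1960 = 13*148 + 36
  148 = 4*36 + 4
  36 = 9*4
so gcd(108688, 17788) = 4.
4 divides -88, so solutions exist.
Back-substitute for Bézout coefficients:
  4 = 148 - 4*36
  ... = 17788*(2939) + 108688*(-481)
Scale by -88/4 = -22: (x₀, y₀) = (-64658, 10582).
General solution: x = -64658 + 27172t, y = 10582 - 4447t for integer t.
x ≥ 0: smallest is -64658 mod 27172 = 16858 (at t = 3), with y = -2759.

16858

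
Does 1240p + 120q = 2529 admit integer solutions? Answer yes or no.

no

gcd(1240, 120) = 40  (1240 = 10*120 + 40, 120 = 3*40).
40 does not divide 2529 (remainder 9), so no integer solutions.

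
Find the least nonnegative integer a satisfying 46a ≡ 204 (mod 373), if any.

gcd(373, 46) = 1  (373 = 8×46 + 5, 46 = 9×5 + 1, 5 = 5×1).
1 divides 204, so solutions exist.
Back-substituting, 46×(73) + 373×(-9) = 1.
So 46×(73) ≡ 1 (mod 373); multiply by 204: a ≡ 14892 (mod 373).
Smallest nonnegative: a = 14892 mod 373 = 345.

345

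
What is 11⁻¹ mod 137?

25

gcd(137, 11) = 1  (137 = 12*11 + 5, 11 = 2*5 + 1, 5 = 5*1).
Back-substituting, 11*(25) + 137*(-2) = 1.
So 11*25 ≡ 1 (mod 137), and 25 mod 137 = 25.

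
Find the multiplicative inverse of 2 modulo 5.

gcd(5, 2) = 1.
By Bézout, 2·(-2) + 5·(1) = 1.
So 2·-2 ≡ 1 (mod 5), and -2 mod 5 = 3.

3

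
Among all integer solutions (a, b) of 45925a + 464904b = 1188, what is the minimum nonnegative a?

18252

gcd(464904, 45925) = 11.
11 divides 1188, so solutions exist.
By Bézout, 45925×(-12745) + 464904×(1259) = 11.
Scale by 1188/11 = 108: (a₀, b₀) = (-1376460, 135972).
General solution: a = -1376460 + 42264t, b = 135972 - 4175t for integer t.
a ≥ 0: smallest is -1376460 mod 42264 = 18252 (at t = 33), with b = -1803.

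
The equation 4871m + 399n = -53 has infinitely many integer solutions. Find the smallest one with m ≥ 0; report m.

gcd(4871, 399):
  4871 = 12·399 + 83
  399 = 4·83 + 67
  83 = 1·67 + 16
  67 = 4·16 + 3
  16 = 5·3 + 1
  3 = 3·1
so gcd(4871, 399) = 1.
1 divides -53, so solutions exist.
Back-substitute for Bézout coefficients:
  1 = 16 - 5·3
  ... = 4871·(125) + 399·(-1526)
Scale by -53/1 = -53: (m₀, n₀) = (-6625, 80878).
General solution: m = -6625 + 399t, n = 80878 - 4871t for integer t.
m ≥ 0: smallest is -6625 mod 399 = 158 (at t = 17), with n = -1929.

158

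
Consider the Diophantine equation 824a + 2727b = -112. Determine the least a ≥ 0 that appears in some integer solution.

gcd(2727, 824) = 1.
1 divides -112, so solutions exist.
By Bézout, 824*(-1294) + 2727*(391) = 1.
Scale by -112/1 = -112: (a₀, b₀) = (144928, -43792).
General solution: a = 144928 + 2727t, b = -43792 - 824t for integer t.
a ≥ 0: smallest is 144928 mod 2727 = 397 (at t = -53), with b = -120.

397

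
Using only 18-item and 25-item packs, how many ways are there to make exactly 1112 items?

3

Need nonnegative integers with 18j + 25k = 1112.
gcd(18, 25) = 1, and 18·(7) + 25·(-5) = 1.
So (j₀, k₀) = (7784, -5560); general j = 7784 + 25t, k = -5560 - 18t.
j ≥ 0 ⇒ t ≥ -311; k ≥ 0 ⇒ t ≤ -309. That's 3 values of t.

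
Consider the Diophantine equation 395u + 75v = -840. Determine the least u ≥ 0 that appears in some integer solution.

gcd(395, 75):
  395 = 5*75 + 20
  75 = 3*20 + 15
  20 = 1*15 + 5
  15 = 3*5
so gcd(395, 75) = 5.
5 divides -840, so solutions exist.
Back-substitute for Bézout coefficients:
  5 = 20 - 1*15
  ... = 395*(4) + 75*(-21)
Scale by -840/5 = -168: (u₀, v₀) = (-672, 3528).
General solution: u = -672 + 15t, v = 3528 - 79t for integer t.
u ≥ 0: smallest is -672 mod 15 = 3 (at t = 45), with v = -27.

3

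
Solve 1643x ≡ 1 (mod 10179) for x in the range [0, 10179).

gcd(10179, 1643) = 1.
By Bézout, 1643*(-2410) + 10179*(389) = 1.
So 1643*-2410 ≡ 1 (mod 10179), and -2410 mod 10179 = 7769.

7769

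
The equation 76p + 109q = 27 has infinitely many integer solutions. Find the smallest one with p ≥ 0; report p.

gcd(109, 76) = 1  (109 = 1·76 + 33, 76 = 2·33 + 10, 33 = 3·10 + 3, 10 = 3·3 + 1, 3 = 3·1).
1 divides 27, so solutions exist.
Back-substituting, 76·(33) + 109·(-23) = 1.
Scale by 27/1 = 27: (p₀, q₀) = (891, -621).
General solution: p = 891 + 109t, q = -621 - 76t for integer t.
p ≥ 0: smallest is 891 mod 109 = 19 (at t = -8), with q = -13.

19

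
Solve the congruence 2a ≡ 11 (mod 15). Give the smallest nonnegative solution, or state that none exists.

13

gcd(15, 2) = 1  (15 = 7*2 + 1, 2 = 2*1).
1 divides 11, so solutions exist.
Back-substituting, 2*(-7) + 15*(1) = 1.
So 2*(-7) ≡ 1 (mod 15); multiply by 11: a ≡ -77 (mod 15).
Smallest nonnegative: a = -77 mod 15 = 13.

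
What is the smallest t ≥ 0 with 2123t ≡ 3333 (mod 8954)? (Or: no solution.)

727

gcd(8954, 2123) = 11  (8954 = 4*2123 + 462, 2123 = 4*462 + 275, 462 = 1*275 + 187, 275 = 1*187 + 88, 187 = 2*88 + 11, 88 = 8*11).
11 divides 3333, so solutions exist.
Back-substituting, 2123*(-97) + 8954*(23) = 11.
So 2123*(-97) ≡ 11 (mod 8954); multiply by 303: t ≡ -29391 (mod 814).
Smallest nonnegative: t = -29391 mod 814 = 727.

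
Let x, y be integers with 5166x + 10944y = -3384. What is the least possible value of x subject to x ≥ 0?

gcd(10944, 5166):
  10944 = 2×5166 + 612
  5166 = 8×612 + 270
  612 = 2×270 + 72
  270 = 3×72 + 54
  72 = 1×54 + 18
  54 = 3×18
so gcd(10944, 5166) = 18.
18 divides -3384, so solutions exist.
Back-substitute for Bézout coefficients:
  18 = 72 - 1×54
  ... = 5166×(-161) + 10944×(76)
Scale by -3384/18 = -188: (x₀, y₀) = (30268, -14288).
General solution: x = 30268 + 608t, y = -14288 - 287t for integer t.
x ≥ 0: smallest is 30268 mod 608 = 476 (at t = -49), with y = -225.

476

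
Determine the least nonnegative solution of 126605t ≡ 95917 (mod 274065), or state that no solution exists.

no solution

gcd(274065, 126605) = 5.
5 does not divide 95917, so the congruence has no solution.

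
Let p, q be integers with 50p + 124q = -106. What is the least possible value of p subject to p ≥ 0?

45

gcd(124, 50) = 2  (124 = 2·50 + 24, 50 = 2·24 + 2, 24 = 12·2).
2 divides -106, so solutions exist.
Back-substituting, 50·(5) + 124·(-2) = 2.
Scale by -106/2 = -53: (p₀, q₀) = (-265, 106).
General solution: p = -265 + 62t, q = 106 - 25t for integer t.
p ≥ 0: smallest is -265 mod 62 = 45 (at t = 5), with q = -19.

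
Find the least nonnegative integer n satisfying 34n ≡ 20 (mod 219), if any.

65

gcd(219, 34) = 1  (219 = 6·34 + 15, 34 = 2·15 + 4, 15 = 3·4 + 3, 4 = 1·3 + 1, 3 = 3·1).
1 divides 20, so solutions exist.
Back-substituting, 34·(58) + 219·(-9) = 1.
So 34·(58) ≡ 1 (mod 219); multiply by 20: n ≡ 1160 (mod 219).
Smallest nonnegative: n = 1160 mod 219 = 65.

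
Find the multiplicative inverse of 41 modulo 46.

9

gcd(46, 41) = 1.
By Bézout, 41·(9) + 46·(-8) = 1.
So 41·9 ≡ 1 (mod 46), and 9 mod 46 = 9.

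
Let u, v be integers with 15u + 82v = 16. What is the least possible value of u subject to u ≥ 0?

12

gcd(82, 15) = 1.
1 divides 16, so solutions exist.
By Bézout, 15*(11) + 82*(-2) = 1.
Scale by 16/1 = 16: (u₀, v₀) = (176, -32).
General solution: u = 176 + 82t, v = -32 - 15t for integer t.
u ≥ 0: smallest is 176 mod 82 = 12 (at t = -2), with v = -2.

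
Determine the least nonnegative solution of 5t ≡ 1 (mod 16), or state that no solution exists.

13

gcd(16, 5):
  16 = 3·5 + 1
  5 = 5·1
so gcd(16, 5) = 1.
1 divides 1, so solutions exist.
Back-substitute for Bézout coefficients:
  1 = 16 - 3·5
  ... = 5·(-3) + 16·(1)
So 5·(-3) ≡ 1 (mod 16); multiply by 1: t ≡ -3 (mod 16).
Smallest nonnegative: t = -3 mod 16 = 13.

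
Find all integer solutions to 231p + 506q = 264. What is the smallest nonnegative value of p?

gcd(506, 231) = 11  (506 = 2*231 + 44, 231 = 5*44 + 11, 44 = 4*11).
11 divides 264, so solutions exist.
Back-substituting, 231*(11) + 506*(-5) = 11.
Scale by 264/11 = 24: (p₀, q₀) = (264, -120).
General solution: p = 264 + 46t, q = -120 - 21t for integer t.
p ≥ 0: smallest is 264 mod 46 = 34 (at t = -5), with q = -15.

34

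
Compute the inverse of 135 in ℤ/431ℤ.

gcd(431, 135):
  431 = 3×135 + 26
  135 = 5×26 + 5
  26 = 5×5 + 1
  5 = 5×1
so gcd(431, 135) = 1.
Back-substitute for Bézout coefficients:
  1 = 26 - 5×5
  ... = 135×(-83) + 431×(26)
So 135×-83 ≡ 1 (mod 431), and -83 mod 431 = 348.

348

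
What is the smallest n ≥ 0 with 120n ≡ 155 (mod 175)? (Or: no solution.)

29

gcd(175, 120):
  175 = 1·120 + 55
  120 = 2·55 + 10
  55 = 5·10 + 5
  10 = 2·5
so gcd(175, 120) = 5.
5 divides 155, so solutions exist.
Back-substitute for Bézout coefficients:
  5 = 55 - 5·10
  ... = 120·(-16) + 175·(11)
So 120·(-16) ≡ 5 (mod 175); multiply by 31: n ≡ -496 (mod 35).
Smallest nonnegative: n = -496 mod 35 = 29.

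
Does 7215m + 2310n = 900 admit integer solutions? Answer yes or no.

gcd(7215, 2310) = 15  (7215 = 3*2310 + 285, 2310 = 8*285 + 30, 285 = 9*30 + 15, 30 = 2*15).
15 divides 900, so integer solutions exist.

yes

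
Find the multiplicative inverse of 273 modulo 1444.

gcd(1444, 273) = 1.
By Bézout, 273·(201) + 1444·(-38) = 1.
So 273·201 ≡ 1 (mod 1444), and 201 mod 1444 = 201.

201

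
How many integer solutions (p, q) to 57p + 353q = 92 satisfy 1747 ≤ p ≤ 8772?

20

gcd(353, 57) = 1.
By Bézout, 57*(-161) + 353*(26) = 1.
Particular solution: (14, -2).
General solution: p = 14 + 353t, q = -2 - 57t for integer t.
1747 ≤ 14 + 353t ≤ 8772 gives t ∈ [5, 24], which is 20 values.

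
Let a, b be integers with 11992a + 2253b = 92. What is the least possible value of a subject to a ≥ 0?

1373

gcd(11992, 2253) = 1  (11992 = 5×2253 + 727, 2253 = 3×727 + 72, 727 = 10×72 + 7, 72 = 10×7 + 2, 7 = 3×2 + 1, 2 = 2×1).
1 divides 92, so solutions exist.
Back-substituting, 11992×(970) + 2253×(-5163) = 1.
Scale by 92/1 = 92: (a₀, b₀) = (89240, -474996).
General solution: a = 89240 + 2253t, b = -474996 - 11992t for integer t.
a ≥ 0: smallest is 89240 mod 2253 = 1373 (at t = -39), with b = -7308.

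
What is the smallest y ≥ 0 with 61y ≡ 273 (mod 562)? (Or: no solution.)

373

gcd(562, 61):
  562 = 9*61 + 13
  61 = 4*13 + 9
  13 = 1*9 + 4
  9 = 2*4 + 1
  4 = 4*1
so gcd(562, 61) = 1.
1 divides 273, so solutions exist.
Back-substitute for Bézout coefficients:
  1 = 9 - 2*4
  ... = 61*(129) + 562*(-14)
So 61*(129) ≡ 1 (mod 562); multiply by 273: y ≡ 35217 (mod 562).
Smallest nonnegative: y = 35217 mod 562 = 373.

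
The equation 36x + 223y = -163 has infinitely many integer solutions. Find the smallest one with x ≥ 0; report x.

gcd(223, 36) = 1.
1 divides -163, so solutions exist.
By Bézout, 36·(31) + 223·(-5) = 1.
Scale by -163/1 = -163: (x₀, y₀) = (-5053, 815).
General solution: x = -5053 + 223t, y = 815 - 36t for integer t.
x ≥ 0: smallest is -5053 mod 223 = 76 (at t = 23), with y = -13.

76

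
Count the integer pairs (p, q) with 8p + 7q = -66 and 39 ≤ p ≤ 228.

28

gcd(8, 7):
  8 = 1*7 + 1
  7 = 7*1
so gcd(8, 7) = 1.
Back-substitute for Bézout coefficients:
  1 = 8 - 1*7
  ... = 8*(1) + 7*(-1)
Scale by -66: particular solution (-66, 66); reduce p mod 7: (4, -14).
General solution: p = 4 + 7t, q = -14 - 8t for integer t.
39 ≤ 4 + 7t ≤ 228 gives t ∈ [5, 32], which is 28 values.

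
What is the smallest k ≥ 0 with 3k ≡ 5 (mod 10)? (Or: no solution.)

gcd(10, 3):
  10 = 3*3 + 1
  3 = 3*1
so gcd(10, 3) = 1.
1 divides 5, so solutions exist.
Back-substitute for Bézout coefficients:
  1 = 10 - 3*3
  ... = 3*(-3) + 10*(1)
So 3*(-3) ≡ 1 (mod 10); multiply by 5: k ≡ -15 (mod 10).
Smallest nonnegative: k = -15 mod 10 = 5.

5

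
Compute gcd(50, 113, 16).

1

gcd(113, 50) = 1  (113 = 2×50 + 13, 50 = 3×13 + 11, 13 = 1×11 + 2, 11 = 5×2 + 1, 2 = 2×1).
gcd(1, 16) = 1.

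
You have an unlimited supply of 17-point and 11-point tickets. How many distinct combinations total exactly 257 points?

1

Need nonnegative integers with 17j + 11k = 257.
gcd(17, 11) = 1, and 17·(2) + 11·(-3) = 1.
So (j₀, k₀) = (514, -771); general j = 514 + 11t, k = -771 - 17t.
j ≥ 0 ⇒ t ≥ -46; k ≥ 0 ⇒ t ≤ -46. That's 1 value of t.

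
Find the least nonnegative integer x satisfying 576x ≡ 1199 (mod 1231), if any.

gcd(1231, 576) = 1.
1 divides 1199, so solutions exist.
By Bézout, 576×(-374) + 1231×(175) = 1.
So 576×(-374) ≡ 1 (mod 1231); multiply by 1199: x ≡ -448426 (mod 1231).
Smallest nonnegative: x = -448426 mod 1231 = 889.

889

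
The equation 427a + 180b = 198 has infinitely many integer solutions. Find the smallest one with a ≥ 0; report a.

gcd(427, 180) = 1.
1 divides 198, so solutions exist.
By Bézout, 427*(43) + 180*(-102) = 1.
Scale by 198/1 = 198: (a₀, b₀) = (8514, -20196).
General solution: a = 8514 + 180t, b = -20196 - 427t for integer t.
a ≥ 0: smallest is 8514 mod 180 = 54 (at t = -47), with b = -127.

54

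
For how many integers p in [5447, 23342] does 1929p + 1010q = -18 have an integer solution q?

18

gcd(1929, 1010) = 1  (1929 = 1×1010 + 919, 1010 = 1×919 + 91, 919 = 10×91 + 9, 91 = 10×9 + 1, 9 = 9×1).
Back-substituting, 1929×(-111) + 1010×(212) = 1.
Scale by -18: particular solution (1998, -3816); reduce p mod 1010: (988, -1887).
General solution: p = 988 + 1010t, q = -1887 - 1929t for integer t.
5447 ≤ 988 + 1010t ≤ 23342 gives t ∈ [5, 22], which is 18 values.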